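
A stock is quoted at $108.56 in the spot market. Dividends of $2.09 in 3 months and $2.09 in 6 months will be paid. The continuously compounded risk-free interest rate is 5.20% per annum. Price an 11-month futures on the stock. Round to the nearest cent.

PV(dividends) I = 2.09·e^(−0.0520·3/12) + 2.09·e^(−0.0520·6/12)
I = 2.0630 + 2.0364 = 4.0994
F = (S − I)·e^(rT) = (108.56 − 4.0994) · e^(0.0520·11/12)
= 104.4606 · e^0.047667 = 104.4606 × 1.048821 = $109.56

$109.56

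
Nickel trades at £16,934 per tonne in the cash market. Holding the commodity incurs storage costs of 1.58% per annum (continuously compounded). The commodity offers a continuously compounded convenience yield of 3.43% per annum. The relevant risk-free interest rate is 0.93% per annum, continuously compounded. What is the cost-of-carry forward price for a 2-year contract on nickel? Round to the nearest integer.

£16,625 per tonne

Net carry = r + u − y = 0.0093 + 0.0158 − 0.0343 = -0.0092
F = S·e^((r+u−y)T) = 16934 · e^(-0.0092 × 2) = 16934 · e^-0.018400
= 16934 × 0.981768 = £16,625 per tonne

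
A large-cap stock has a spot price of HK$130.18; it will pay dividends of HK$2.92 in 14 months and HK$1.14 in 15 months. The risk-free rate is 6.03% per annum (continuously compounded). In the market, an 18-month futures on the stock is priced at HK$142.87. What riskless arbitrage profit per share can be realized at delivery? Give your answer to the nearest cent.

PV(dividends) I = 2.92·e^(−0.0603·14/12) + 1.14·e^(−0.0603·15/12) = 3.7789
Fair futures F* = (S − I)·e^(rT) = (130.18 − 3.7789)·e^0.090450 = 126.4011 × 1.094667 = 138.3671
Market HK$142.87 > fair 138.3671: forward overpriced → cash-and-carry (borrow at r, buy the stock and collect the dividends, short the forward).
Profit at T = |F_mkt − F*| = |142.87 − 138.3671| = HK$4.50 per share

HK$4.50 per share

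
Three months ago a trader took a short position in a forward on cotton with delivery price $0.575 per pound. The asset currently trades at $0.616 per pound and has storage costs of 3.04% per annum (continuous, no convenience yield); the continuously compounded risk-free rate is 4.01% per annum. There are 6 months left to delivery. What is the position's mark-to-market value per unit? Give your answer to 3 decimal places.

Current fair forward for the remaining 6 months: F = S·e^((r + u)·T), (r + u) = 0.0401 + 0.0304 = 0.0705
F = 0.616 · e^(0.0705 × 6/12) = 0.616 × 1.035879 = 0.6381
Value of long forward = (F − K)·e^(−rT) = (0.6381 − 0.575) · e^(−0.0401·6/12)
= 0.0631 × 0.980150 = 0.062
Short position value = −(long value) = -$0.062

-$0.062 per pound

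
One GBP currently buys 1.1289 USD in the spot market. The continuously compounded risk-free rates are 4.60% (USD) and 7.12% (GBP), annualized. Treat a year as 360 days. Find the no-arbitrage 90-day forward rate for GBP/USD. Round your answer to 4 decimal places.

F = S·e^((r_USD − r_GBP)T) = 1.1289 · e^((0.0460 − 0.0712) × 90/360)
= 1.1289 · e^-0.006300 = 1.1289 × 0.993720
F = 1.1218 USD per GBP

1.1218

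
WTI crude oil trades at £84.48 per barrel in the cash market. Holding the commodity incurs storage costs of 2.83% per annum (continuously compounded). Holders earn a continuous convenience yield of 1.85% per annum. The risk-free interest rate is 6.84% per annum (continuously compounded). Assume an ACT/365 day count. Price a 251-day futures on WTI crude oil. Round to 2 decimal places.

Net carry = r + u − y = 0.0684 + 0.0283 − 0.0185 = 0.0782
F = S·e^((r+u−y)T) = 84.48 · e^(0.0782 × 251/365) = 84.48 · e^0.053776
= 84.48 × 1.055248 = £89.15 per barrel

£89.15 per barrel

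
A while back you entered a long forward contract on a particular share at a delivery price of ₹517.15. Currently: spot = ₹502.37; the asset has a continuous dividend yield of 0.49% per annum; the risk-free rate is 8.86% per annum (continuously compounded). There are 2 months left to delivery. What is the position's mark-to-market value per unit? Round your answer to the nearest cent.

Current fair forward for the remaining 2 months: F = S·e^((r − q)·T), (r − q) = 0.0886 − 0.0049 = 0.0837
F = 502.37 · e^(0.0837 × 2/12) = 502.37 × 1.014048 = 509.4273
Value of long forward = (F − K)·e^(−rT) = (509.4273 − 517.15) · e^(−0.0886·2/12)
= -7.7227 × 0.985342 = -7.61

-₹7.61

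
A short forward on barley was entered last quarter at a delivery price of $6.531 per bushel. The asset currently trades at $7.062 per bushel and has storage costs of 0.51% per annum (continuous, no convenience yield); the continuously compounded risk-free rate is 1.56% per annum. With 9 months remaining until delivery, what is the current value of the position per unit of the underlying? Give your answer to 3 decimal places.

Current fair forward for the remaining 9 months: F = S·e^((r + u)·T), (r + u) = 0.0156 + 0.0051 = 0.0207
F = 7.062 · e^(0.0207 × 9/12) = 7.062 × 1.015646 = 7.1725
Value of long forward = (F − K)·e^(−rT) = (7.1725 − 6.531) · e^(−0.0156·9/12)
= 0.6415 × 0.988368 = 0.634
Short position value = −(long value) = -$0.634

-$0.634 per bushel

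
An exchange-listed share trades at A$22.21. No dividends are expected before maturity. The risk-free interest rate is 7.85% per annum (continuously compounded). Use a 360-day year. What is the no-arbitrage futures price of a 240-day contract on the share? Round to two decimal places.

F = S·e^(rT) = 22.21 · e^(0.0785 × 240/360)
= 22.21 · e^0.052333 = 22.21 × 1.053727
F = A$23.40

A$23.40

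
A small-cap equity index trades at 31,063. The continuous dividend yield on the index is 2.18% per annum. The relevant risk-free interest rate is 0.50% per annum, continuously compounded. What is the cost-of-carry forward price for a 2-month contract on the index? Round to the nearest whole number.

F = S·e^((r − q)T) = 31063 · e^((0.0050 − 0.0218) × 2/12)
= 31063 · e^-0.002800 = 31063 × 0.997204
F = 30,976

30,976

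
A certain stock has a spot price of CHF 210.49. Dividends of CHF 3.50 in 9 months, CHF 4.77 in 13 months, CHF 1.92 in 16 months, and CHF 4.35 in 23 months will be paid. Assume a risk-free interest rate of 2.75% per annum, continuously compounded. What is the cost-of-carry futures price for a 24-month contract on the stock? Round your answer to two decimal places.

CHF 207.56

PV(dividends) I = 3.50·e^(−0.0275·9/12) + 4.77·e^(−0.0275·13/12) + 1.92·e^(−0.0275·16/12) + 4.35·e^(−0.0275·23/12)
I = 3.4286 + 4.6300 + 1.8509 + 4.1267 = 14.0362
F = (S − I)·e^(rT) = (210.49 − 14.0362) · e^(0.0275·24/12)
= 196.4538 · e^0.055000 = 196.4538 × 1.056541 = CHF 207.56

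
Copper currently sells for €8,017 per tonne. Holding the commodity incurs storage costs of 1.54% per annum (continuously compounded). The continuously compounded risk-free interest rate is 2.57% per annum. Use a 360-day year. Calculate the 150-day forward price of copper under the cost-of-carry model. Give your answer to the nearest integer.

€8,155 per tonne

Net carry = r + u − y = 0.0257 + 0.0154 − 0.0000 = 0.0411
F = S·e^((r+u−y)T) = 8017 · e^(0.0411 × 150/360) = 8017 · e^0.017125
= 8017 × 1.017272 = €8,155 per tonne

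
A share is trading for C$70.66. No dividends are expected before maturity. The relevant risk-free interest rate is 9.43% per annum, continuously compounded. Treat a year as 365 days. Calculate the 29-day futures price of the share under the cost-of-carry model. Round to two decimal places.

F = S·e^(rT) = 70.66 · e^(0.0943 × 29/365)
= 70.66 · e^0.007492 = 70.66 × 1.007520
F = C$71.19

C$71.19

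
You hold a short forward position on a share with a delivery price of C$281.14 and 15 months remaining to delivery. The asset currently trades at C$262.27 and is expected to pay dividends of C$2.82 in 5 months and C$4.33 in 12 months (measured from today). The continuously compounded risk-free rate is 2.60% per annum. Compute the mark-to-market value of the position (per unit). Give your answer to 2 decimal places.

PV(remaining dividends) I = 2.82·e^(−0.0260·5/12) + 4.33·e^(−0.0260·12/12) = 7.0085
Current forward F = (S − I)·e^(rT) = (262.27 − 7.0085)·e^(0.0260·15/12) = 255.2615 × 1.033034 = 263.6938
Value (long) = (F − K)·e^(−rT) = (263.6938 − 281.14) × 0.968022 = -16.8883
Short position value = −(long value) = C$16.89

C$16.89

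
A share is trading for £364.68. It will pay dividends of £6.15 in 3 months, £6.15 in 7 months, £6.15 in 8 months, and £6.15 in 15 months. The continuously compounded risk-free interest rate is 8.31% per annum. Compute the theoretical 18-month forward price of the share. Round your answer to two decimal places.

£386.76

PV(dividends) I = 6.15·e^(−0.0831·3/12) + 6.15·e^(−0.0831·7/12) + 6.15·e^(−0.0831·8/12) + 6.15·e^(−0.0831·15/12)
I = 6.0236 + 5.8590 + 5.8186 + 5.5432 = 23.2444
F = (S − I)·e^(rT) = (364.68 − 23.2444) · e^(0.0831·18/12)
= 341.4356 · e^0.124650 = 341.4356 × 1.132752 = £386.76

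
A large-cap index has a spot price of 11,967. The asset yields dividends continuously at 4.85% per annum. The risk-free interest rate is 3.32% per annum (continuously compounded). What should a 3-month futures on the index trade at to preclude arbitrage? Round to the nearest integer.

F = S·e^((r − q)T) = 11967 · e^((0.0332 − 0.0485) × 3/12)
= 11967 · e^-0.003825 = 11967 × 0.996182
F = 11,921

11,921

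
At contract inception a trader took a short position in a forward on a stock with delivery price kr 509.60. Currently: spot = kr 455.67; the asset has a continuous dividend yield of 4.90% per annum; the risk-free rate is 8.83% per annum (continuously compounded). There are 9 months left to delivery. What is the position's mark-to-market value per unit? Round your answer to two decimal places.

kr 37.72

Current fair forward for the remaining 9 months: F = S·e^((r − q)·T), (r − q) = 0.0883 − 0.0490 = 0.0393
F = 455.67 · e^(0.0393 × 9/12) = 455.67 × 1.029914 = 469.3009
Value of long forward = (F − K)·e^(−rT) = (469.3009 − 509.60) · e^(−0.0883·9/12)
= -40.2991 × 0.935920 = -37.72
Short position value = −(long value) = kr 37.72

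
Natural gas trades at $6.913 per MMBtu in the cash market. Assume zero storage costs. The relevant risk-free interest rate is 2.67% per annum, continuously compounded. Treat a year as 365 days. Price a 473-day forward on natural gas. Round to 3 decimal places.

F = S·e^(rT) = 6.913 · e^(0.0267 × 473/365) = 6.913 · e^0.034600
= 6.913 × 1.035206 = $7.156 per MMBtu

$7.156 per MMBtu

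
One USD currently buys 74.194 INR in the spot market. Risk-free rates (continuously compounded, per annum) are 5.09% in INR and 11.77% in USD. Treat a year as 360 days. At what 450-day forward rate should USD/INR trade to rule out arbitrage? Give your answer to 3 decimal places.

68.250

F = S·e^((r_INR − r_USD)T) = 74.194 · e^((0.0509 − 0.1177) × 450/360)
= 74.194 · e^-0.083500 = 74.194 × 0.919891
F = 68.250 INR per USD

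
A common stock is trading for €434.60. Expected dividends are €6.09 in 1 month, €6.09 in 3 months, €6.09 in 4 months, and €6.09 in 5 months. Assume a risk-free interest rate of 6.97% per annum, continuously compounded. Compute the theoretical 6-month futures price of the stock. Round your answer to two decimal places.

€425.26

PV(dividends) I = 6.09·e^(−0.0697·1/12) + 6.09·e^(−0.0697·3/12) + 6.09·e^(−0.0697·4/12) + 6.09·e^(−0.0697·5/12)
I = 6.0547 + 5.9848 + 5.9501 + 5.9157 = 23.9053
F = (S − I)·e^(rT) = (434.60 − 23.9053) · e^(0.0697·6/12)
= 410.6947 · e^0.034850 = 410.6947 × 1.035464 = €425.26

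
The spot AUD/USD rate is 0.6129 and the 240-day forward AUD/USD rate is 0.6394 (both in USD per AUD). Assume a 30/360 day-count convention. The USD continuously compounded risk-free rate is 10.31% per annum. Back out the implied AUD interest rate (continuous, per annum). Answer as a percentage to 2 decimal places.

F = S·e^((r_USD − r_AUD)T) ⇒ r_AUD = r_USD − ln(F/S)/T
ln(0.6394/0.6129) = 0.042328; /(240/360) = 0.063492
r_AUD = 0.1031 − 0.063492 = 0.039608
r_AUD = 3.96%

3.96%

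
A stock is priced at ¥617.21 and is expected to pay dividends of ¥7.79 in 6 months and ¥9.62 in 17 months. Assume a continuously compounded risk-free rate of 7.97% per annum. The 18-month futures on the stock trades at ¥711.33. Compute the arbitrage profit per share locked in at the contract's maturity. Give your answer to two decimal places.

¥33.86 per share

PV(dividends) I = 7.79·e^(−0.0797·6/12) + 9.62·e^(−0.0797·17/12) = 16.0786
Fair futures F* = (S − I)·e^(rT) = (617.21 − 16.0786)·e^0.119550 = 601.1314 × 1.126990 = 677.4691
Market ¥711.33 > fair 677.4691: forward overpriced → cash-and-carry (borrow at r, buy the stock and collect the dividends, short the forward).
Profit at T = |F_mkt − F*| = |711.33 − 677.4691| = ¥33.86 per share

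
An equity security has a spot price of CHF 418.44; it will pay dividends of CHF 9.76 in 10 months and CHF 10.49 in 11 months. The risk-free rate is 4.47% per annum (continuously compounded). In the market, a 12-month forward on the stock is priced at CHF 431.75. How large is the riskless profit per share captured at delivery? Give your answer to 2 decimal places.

PV(dividends) I = 9.76·e^(−0.0447·10/12) + 10.49·e^(−0.0447·11/12) = 19.4720
Fair forward F* = (S − I)·e^(rT) = (418.44 − 19.4720)·e^0.044700 = 398.9680 × 1.045714 = 417.2064
Market CHF 431.75 > fair 417.2064: forward overpriced → cash-and-carry (borrow at r, buy the stock and collect the dividends, short the forward).
Profit at T = |F_mkt − F*| = |431.75 − 417.2064| = CHF 14.54 per share

CHF 14.54 per share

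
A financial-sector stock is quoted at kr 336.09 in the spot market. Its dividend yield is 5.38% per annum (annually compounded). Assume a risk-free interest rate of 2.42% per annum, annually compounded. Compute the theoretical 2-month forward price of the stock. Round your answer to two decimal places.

kr 334.50

F = S · (1+r)^T / (1+q)^T
= 336.09 × 1.003993 / 1.008772 = 336.09 × 0.995263
F = kr 334.50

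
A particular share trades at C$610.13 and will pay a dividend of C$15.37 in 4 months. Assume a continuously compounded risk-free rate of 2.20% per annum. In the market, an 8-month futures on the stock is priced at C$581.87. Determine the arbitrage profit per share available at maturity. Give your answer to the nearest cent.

C$21.79 per share

PV(dividends) I = 15.37·e^(−0.0220·4/12) = 15.2577
Fair futures F* = (S − I)·e^(rT) = (610.13 − 15.2577)·e^0.014667 = 594.8723 × 1.014775 = 603.6615
Market C$581.87 < fair 603.6615: forward underpriced → reverse cash-and-carry (short the stock, invest proceeds at r, pay the dividends, go long the forward).
Profit at T = |F_mkt − F*| = |581.87 − 603.6615| = C$21.79 per share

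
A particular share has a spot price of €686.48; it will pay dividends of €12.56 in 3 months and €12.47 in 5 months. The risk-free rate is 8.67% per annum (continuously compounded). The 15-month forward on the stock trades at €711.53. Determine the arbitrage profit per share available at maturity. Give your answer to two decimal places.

€26.43 per share

PV(dividends) I = 12.56·e^(−0.0867·3/12) + 12.47·e^(−0.0867·5/12) = 24.3183
Fair forward F* = (S − I)·e^(rT) = (686.48 − 24.3183)·e^0.108375 = 662.1617 × 1.114466 = 737.9567
Market €711.53 < fair 737.9567: forward underpriced → reverse cash-and-carry (short the stock, invest proceeds at r, pay the dividends, go long the forward).
Profit at T = |F_mkt − F*| = |711.53 − 737.9567| = €26.43 per share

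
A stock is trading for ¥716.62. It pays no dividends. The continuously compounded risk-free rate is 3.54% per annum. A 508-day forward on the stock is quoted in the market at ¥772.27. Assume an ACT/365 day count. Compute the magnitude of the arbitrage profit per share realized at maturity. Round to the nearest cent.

¥19.46 per share

Fair forward: F* = S·e^(carry·T), with carry = r = 0.0354
F* = 716.62 · e^(0.0354 × 508/365) = 716.62 · e^0.049269 = 716.62 × 1.050503 = ¥752.8115
Market ¥772.27 > fair ¥752.8115: forward overpriced → cash-and-carry (buy spot, short the forward).
At maturity, profit = |F_mkt − F*| = |772.27 − 752.8115| = ¥19.46 per share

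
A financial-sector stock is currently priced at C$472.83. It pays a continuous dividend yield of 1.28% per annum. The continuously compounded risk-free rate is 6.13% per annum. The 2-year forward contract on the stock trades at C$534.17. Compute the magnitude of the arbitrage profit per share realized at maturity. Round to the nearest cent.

C$13.18 per share

Fair forward: F* = S·e^(carry·T), with carry = (r − q) = 0.0613 − 0.0128 = 0.0485
F* = 472.83 · e^(0.0485 × 2) = 472.83 · e^0.097000 = 472.83 × 1.101860 = C$520.9925
Market C$534.17 > fair C$520.9925: forward overpriced → cash-and-carry (buy spot, short the forward).
At maturity, profit = |F_mkt − F*| = |534.17 − 520.9925| = C$13.18 per share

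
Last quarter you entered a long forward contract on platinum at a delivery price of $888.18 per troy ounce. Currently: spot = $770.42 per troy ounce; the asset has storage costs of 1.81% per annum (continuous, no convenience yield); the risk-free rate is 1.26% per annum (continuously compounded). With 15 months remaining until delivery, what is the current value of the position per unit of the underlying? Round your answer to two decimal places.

Current fair forward for the remaining 15 months: F = S·e^((r + u)·T), (r + u) = 0.0126 + 0.0181 = 0.0307
F = 770.42 · e^(0.0307 × 15/12) = 770.42 × 1.039121 = 800.5596
Value of long forward = (F − K)·e^(−rT) = (800.5596 − 888.18) · e^(−0.0126·15/12)
= -87.6204 × 0.984373 = -86.25

-$86.25 per troy ounce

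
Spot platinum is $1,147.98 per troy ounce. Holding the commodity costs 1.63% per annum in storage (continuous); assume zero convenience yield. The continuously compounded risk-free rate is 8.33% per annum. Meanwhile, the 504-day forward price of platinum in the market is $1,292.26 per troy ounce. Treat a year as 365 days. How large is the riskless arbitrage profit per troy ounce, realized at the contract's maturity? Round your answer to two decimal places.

$24.97 per troy ounce

Fair forward: F* = S·e^(carry·T), with carry = (r + u) = 0.0833 + 0.0163 = 0.0996
F* = 1147.98 · e^(0.0996 × 504/365) = 1147.98 · e^0.13752986 = 1147.98 × 1.14743597 = $1317.2335
Market $1292.26 < fair $1317.2335: forward underpriced → reverse cash-and-carry (short spot, go long the forward).
At maturity, profit = |F_mkt − F*| = |1292.26 − 1317.2335| = $24.97 per troy ounce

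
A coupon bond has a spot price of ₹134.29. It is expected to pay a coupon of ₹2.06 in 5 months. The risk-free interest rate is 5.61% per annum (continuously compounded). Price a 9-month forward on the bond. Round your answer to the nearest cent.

₹137.96

PV(coupons) I = 2.06·e^(−0.0561·5/12)
I = 2.0124
F = (S − I)·e^(rT) = (134.29 − 2.0124) · e^(0.0561·9/12)
= 132.2776 · e^0.042075 = 132.2776 × 1.042973 = ₹137.96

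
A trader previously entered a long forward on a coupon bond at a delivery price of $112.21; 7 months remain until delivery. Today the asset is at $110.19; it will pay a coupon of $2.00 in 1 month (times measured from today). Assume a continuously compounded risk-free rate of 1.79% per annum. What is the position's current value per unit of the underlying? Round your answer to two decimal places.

-$2.85

PV(remaining coupons) I = 2.00·e^(−0.0179·1/12) = 1.9970
Current forward F = (S − I)·e^(rT) = (110.19 − 1.9970)·e^(0.0179·7/12) = 108.1930 × 1.010496 = 109.3286
Value (long) = (F − K)·e^(−rT) = (109.3286 − 112.21) × 0.989613 = -2.8515
Value = -$2.85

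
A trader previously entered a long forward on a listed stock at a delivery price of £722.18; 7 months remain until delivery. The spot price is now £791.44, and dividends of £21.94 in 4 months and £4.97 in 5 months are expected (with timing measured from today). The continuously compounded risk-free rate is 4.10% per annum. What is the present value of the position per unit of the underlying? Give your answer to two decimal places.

£59.80

PV(remaining dividends) I = 21.94·e^(−0.0410·4/12) + 4.97·e^(−0.0410·5/12) = 26.5280
Current forward F = (S − I)·e^(rT) = (791.44 − 26.5280)·e^(0.0410·7/12) = 764.9120 × 1.024205 = 783.4267
Value (long) = (F − K)·e^(−rT) = (783.4267 − 722.18) × 0.976367 = 59.7993
Value = £59.80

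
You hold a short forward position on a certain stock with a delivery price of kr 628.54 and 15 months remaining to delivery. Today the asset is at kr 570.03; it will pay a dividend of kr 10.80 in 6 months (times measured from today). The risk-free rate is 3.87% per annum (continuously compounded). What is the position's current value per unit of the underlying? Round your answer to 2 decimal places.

PV(remaining dividends) I = 10.80·e^(−0.0387·6/12) = 10.5930
Current forward F = (S − I)·e^(rT) = (570.03 − 10.5930)·e^(0.0387·15/12) = 559.4370 × 1.049564 = 587.1649
Value (long) = (F − K)·e^(−rT) = (587.1649 − 628.54) × 0.952776 = -39.4212
Short position value = −(long value) = kr 39.42

kr 39.42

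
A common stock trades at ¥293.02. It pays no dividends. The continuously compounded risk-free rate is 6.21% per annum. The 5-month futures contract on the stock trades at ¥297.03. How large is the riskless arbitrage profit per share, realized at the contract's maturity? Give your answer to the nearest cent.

Fair futures: F* = S·e^(carry·T), with carry = r = 0.0621
F* = 293.02 · e^(0.0621 × 5/12) = 293.02 · e^0.025875 = 293.02 × 1.026213 = ¥300.7009
Market ¥297.03 < fair ¥300.7009: forward underpriced → reverse cash-and-carry (short spot, go long the forward).
At maturity, profit = |F_mkt − F*| = |297.03 − 300.7009| = ¥3.67 per share

¥3.67 per share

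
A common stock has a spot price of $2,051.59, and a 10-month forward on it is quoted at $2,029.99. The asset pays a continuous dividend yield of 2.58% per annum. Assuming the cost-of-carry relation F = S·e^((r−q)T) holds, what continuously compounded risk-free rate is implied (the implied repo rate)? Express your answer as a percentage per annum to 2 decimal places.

From F = S·e^((r−q)T): (r − q) = ln(F/S)/T
ln(2029.99/2051.59) = ln(0.989472) = -0.010584
(r − q) = -0.010584 / (10/12) = -0.012701
r = ln(F/S)/T + q = -0.012701 + 0.0258 = 0.013099
r = 1.31%

1.31%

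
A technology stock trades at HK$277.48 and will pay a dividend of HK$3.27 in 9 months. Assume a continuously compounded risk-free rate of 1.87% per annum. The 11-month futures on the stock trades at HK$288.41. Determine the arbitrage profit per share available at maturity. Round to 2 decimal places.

HK$9.41 per share

PV(dividends) I = 3.27·e^(−0.0187·9/12) = 3.2245
Fair futures F* = (S − I)·e^(rT) = (277.48 − 3.2245)·e^0.017142 = 274.2555 × 1.017290 = 278.9974
Market HK$288.41 > fair 278.9974: forward overpriced → cash-and-carry (borrow at r, buy the stock and collect the dividends, short the forward).
Profit at T = |F_mkt − F*| = |288.41 − 278.9974| = HK$9.41 per share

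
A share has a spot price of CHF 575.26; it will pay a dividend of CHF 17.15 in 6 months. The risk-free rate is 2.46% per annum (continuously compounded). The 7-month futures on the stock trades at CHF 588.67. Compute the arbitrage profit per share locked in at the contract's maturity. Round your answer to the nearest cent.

PV(dividends) I = 17.15·e^(−0.0246·6/12) = 16.9403
Fair futures F* = (S − I)·e^(rT) = (575.26 − 16.9403)·e^0.014350 = 558.3197 × 1.014453 = 566.3891
Market CHF 588.67 > fair 566.3891: forward overpriced → cash-and-carry (borrow at r, buy the stock and collect the dividends, short the forward).
Profit at T = |F_mkt − F*| = |588.67 − 566.3891| = CHF 22.28 per share

CHF 22.28 per share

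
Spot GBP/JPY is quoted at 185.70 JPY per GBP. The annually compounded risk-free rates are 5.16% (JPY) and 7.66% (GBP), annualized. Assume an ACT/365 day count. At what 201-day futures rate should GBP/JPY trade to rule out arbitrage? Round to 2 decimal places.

183.31

By covered interest parity, F = S · (1+r_JPY)^T / (1+r_GBP)^T
= 185.70 × 1.028094 / 1.041482 = 185.70 × 0.987145
F = 183.31 JPY per GBP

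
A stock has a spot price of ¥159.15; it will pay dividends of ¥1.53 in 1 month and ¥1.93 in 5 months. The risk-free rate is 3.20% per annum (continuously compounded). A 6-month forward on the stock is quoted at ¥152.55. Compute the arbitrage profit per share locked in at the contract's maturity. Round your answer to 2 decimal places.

PV(dividends) I = 1.53·e^(−0.0320·1/12) + 1.93·e^(−0.0320·5/12) = 3.4304
Fair forward F* = (S − I)·e^(rT) = (159.15 − 3.4304)·e^0.016000 = 155.7196 × 1.016129 = 158.2312
Market ¥152.55 < fair 158.2312: forward underpriced → reverse cash-and-carry (short the stock, invest proceeds at r, pay the dividends, go long the forward).
Profit at T = |F_mkt − F*| = |152.55 − 158.2312| = ¥5.68 per share

¥5.68 per share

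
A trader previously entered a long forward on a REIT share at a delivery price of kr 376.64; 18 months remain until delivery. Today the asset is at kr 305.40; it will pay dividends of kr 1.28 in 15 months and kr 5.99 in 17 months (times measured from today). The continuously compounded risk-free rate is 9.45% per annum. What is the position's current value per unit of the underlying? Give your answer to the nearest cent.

PV(remaining dividends) I = 1.28·e^(−0.0945·15/12) + 5.99·e^(−0.0945·17/12) = 6.3768
Current forward F = (S − I)·e^(rT) = (305.40 − 6.3768)·e^(0.0945·18/12) = 299.0232 × 1.152289 = 344.5611
Value (long) = (F − K)·e^(−rT) = (344.5611 − 376.64) × 0.867838 = -27.8393
Value = -kr 27.84

-kr 27.84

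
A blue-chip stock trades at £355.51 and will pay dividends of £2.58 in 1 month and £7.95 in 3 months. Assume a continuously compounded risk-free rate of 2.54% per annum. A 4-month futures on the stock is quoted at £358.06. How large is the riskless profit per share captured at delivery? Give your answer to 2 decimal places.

PV(dividends) I = 2.58·e^(−0.0254·1/12) + 7.95·e^(−0.0254·3/12) = 10.4742
Fair futures F* = (S − I)·e^(rT) = (355.51 − 10.4742)·e^0.008467 = 345.0358 × 1.008503 = 347.9696
Market £358.06 > fair 347.9696: forward overpriced → cash-and-carry (borrow at r, buy the stock and collect the dividends, short the forward).
Profit at T = |F_mkt − F*| = |358.06 − 347.9696| = £10.09 per share

£10.09 per share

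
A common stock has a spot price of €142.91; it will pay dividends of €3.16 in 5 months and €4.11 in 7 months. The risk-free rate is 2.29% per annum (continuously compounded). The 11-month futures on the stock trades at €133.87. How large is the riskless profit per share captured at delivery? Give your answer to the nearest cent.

PV(dividends) I = 3.16·e^(−0.0229·5/12) + 4.11·e^(−0.0229·7/12) = 7.1855
Fair futures F* = (S − I)·e^(rT) = (142.91 − 7.1855)·e^0.020992 = 135.7245 × 1.021214 = 138.6038
Market €133.87 < fair 138.6038: forward underpriced → reverse cash-and-carry (short the stock, invest proceeds at r, pay the dividends, go long the forward).
Profit at T = |F_mkt − F*| = |133.87 − 138.6038| = €4.73 per share

€4.73 per share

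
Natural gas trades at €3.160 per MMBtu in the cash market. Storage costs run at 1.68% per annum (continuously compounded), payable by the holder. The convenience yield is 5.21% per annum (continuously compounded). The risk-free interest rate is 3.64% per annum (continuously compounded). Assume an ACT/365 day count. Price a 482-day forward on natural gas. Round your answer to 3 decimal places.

€3.165 per MMBtu

Net carry = r + u − y = 0.0364 + 0.0168 − 0.0521 = 0.0011
F = S·e^((r+u−y)T) = 3.160 · e^(0.0011 × 482/365) = 3.160 · e^0.001453
= 3.160 × 1.001454 = €3.165 per MMBtu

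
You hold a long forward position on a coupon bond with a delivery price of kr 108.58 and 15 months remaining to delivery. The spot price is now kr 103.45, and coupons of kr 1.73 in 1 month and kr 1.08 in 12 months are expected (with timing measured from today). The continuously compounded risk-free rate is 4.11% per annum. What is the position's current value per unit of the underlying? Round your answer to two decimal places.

-kr 2.45

PV(remaining coupons) I = 1.73·e^(−0.0411·1/12) + 1.08·e^(−0.0411·12/12) = 2.7606
Current forward F = (S − I)·e^(rT) = (103.45 − 2.7606)·e^(0.0411·15/12) = 100.6894 × 1.052718 = 105.9975
Value (long) = (F − K)·e^(−rT) = (105.9975 − 108.58) × 0.949922 = -2.4532
Value = -kr 2.45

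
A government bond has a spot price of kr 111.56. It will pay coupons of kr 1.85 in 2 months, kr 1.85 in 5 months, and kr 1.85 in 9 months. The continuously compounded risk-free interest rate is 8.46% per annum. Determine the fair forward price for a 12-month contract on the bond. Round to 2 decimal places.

kr 115.59

PV(coupons) I = 1.85·e^(−0.0846·2/12) + 1.85·e^(−0.0846·5/12) + 1.85·e^(−0.0846·9/12)
I = 1.8241 + 1.7859 + 1.7363 = 5.3463
F = (S − I)·e^(rT) = (111.56 − 5.3463) · e^(0.0846·12/12)
= 106.2137 · e^0.084600 = 106.2137 × 1.088282 = kr 115.59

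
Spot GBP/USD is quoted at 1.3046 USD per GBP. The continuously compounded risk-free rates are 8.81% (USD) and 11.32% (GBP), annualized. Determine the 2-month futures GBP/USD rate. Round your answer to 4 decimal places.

1.2992

F = S·e^((r_USD − r_GBP)T) = 1.3046 · e^((0.0881 − 0.1132) × 2/12)
= 1.3046 · e^-0.004183 = 1.3046 × 0.995826
F = 1.2992 USD per GBP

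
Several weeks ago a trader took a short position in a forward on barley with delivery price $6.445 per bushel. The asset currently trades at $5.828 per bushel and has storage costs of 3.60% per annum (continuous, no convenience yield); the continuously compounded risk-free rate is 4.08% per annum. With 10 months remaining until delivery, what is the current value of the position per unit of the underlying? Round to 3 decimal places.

$0.224 per bushel

Current fair forward for the remaining 10 months: F = S·e^((r + u)·T), (r + u) = 0.0408 + 0.0360 = 0.0768
F = 5.828 · e^(0.0768 × 10/12) = 5.828 × 1.066092 = 6.2132
Value of long forward = (F − K)·e^(−rT) = (6.2132 − 6.445) · e^(−0.0408·10/12)
= -0.2318 × 0.966572 = -0.224
Short position value = −(long value) = $0.224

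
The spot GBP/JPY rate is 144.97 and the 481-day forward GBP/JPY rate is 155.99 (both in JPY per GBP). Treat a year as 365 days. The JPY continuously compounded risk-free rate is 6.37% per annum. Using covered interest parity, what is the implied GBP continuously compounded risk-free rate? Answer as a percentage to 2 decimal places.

0.81%

F = S·e^((r_JPY − r_GBP)T) ⇒ r_GBP = r_JPY − ln(F/S)/T
ln(155.99/144.97) = 0.073265; /(481/365) = 0.055596
r_GBP = 0.0637 − 0.055596 = 0.008104
r_GBP = 0.81%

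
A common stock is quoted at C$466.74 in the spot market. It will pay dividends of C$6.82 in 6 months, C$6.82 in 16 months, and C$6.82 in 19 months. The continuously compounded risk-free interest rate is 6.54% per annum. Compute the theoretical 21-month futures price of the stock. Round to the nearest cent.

PV(dividends) I = 6.82·e^(−0.0654·6/12) + 6.82·e^(−0.0654·16/12) + 6.82·e^(−0.0654·19/12)
I = 6.6006 + 6.2505 + 6.1491 = 19.0002
F = (S − I)·e^(rT) = (466.74 − 19.0002) · e^(0.0654·21/12)
= 447.7398 · e^0.114450 = 447.7398 × 1.121257 = C$502.03

C$502.03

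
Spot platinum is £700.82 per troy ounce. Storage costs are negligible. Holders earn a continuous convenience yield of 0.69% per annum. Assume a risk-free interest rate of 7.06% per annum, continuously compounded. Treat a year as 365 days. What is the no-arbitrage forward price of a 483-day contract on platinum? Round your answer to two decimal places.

Net carry = r + u − y = 0.0706 + 0.0000 − 0.0069 = 0.0637
F = S·e^((r+u−y)T) = 700.82 · e^(0.0637 × 483/365) = 700.82 · e^0.084293
= 700.82 × 1.087948 = £762.46 per troy ounce

£762.46 per troy ounce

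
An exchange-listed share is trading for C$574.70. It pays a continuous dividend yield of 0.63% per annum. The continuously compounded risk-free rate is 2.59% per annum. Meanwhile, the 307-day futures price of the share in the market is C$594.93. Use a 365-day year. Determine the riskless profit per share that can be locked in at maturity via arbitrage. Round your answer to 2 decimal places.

Fair futures: F* = S·e^(carry·T), with carry = (r − q) = 0.0259 − 0.0063 = 0.0196
F* = 574.70 · e^(0.0196 × 307/365) = 574.70 · e^0.016485 = 574.70 × 1.016622 = C$584.2527
Market C$594.93 > fair C$584.2527: forward overpriced → cash-and-carry (buy spot, short the forward).
At maturity, profit = |F_mkt − F*| = |594.93 − 584.2527| = C$10.68 per share

C$10.68 per share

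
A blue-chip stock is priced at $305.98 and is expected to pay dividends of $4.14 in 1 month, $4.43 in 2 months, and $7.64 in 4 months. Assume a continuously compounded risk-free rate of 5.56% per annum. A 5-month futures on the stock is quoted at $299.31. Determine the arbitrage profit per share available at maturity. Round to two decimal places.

$2.54 per share

PV(dividends) I = 4.14·e^(−0.0556·1/12) + 4.43·e^(−0.0556·2/12) + 7.64·e^(−0.0556·4/12) = 16.0097
Fair futures F* = (S − I)·e^(rT) = (305.98 − 16.0097)·e^0.023167 = 289.9703 × 1.023437 = 296.7663
Market $299.31 > fair 296.7663: forward overpriced → cash-and-carry (borrow at r, buy the stock and collect the dividends, short the forward).
Profit at T = |F_mkt − F*| = |299.31 − 296.7663| = $2.54 per share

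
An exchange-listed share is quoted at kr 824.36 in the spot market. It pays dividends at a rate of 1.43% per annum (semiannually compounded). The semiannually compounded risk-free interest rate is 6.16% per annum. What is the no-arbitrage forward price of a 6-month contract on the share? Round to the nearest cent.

kr 843.72

F = S · (1+r/2)^(2T) / (1+q/2)^(2T)
= 824.36 × 1.030800 / 1.007150 = 824.36 × 1.023482
F = kr 843.72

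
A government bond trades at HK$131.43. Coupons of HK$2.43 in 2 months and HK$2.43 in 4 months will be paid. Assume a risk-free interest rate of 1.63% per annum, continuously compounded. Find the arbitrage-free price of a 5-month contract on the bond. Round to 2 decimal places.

PV(coupons) I = 2.43·e^(−0.0163·2/12) + 2.43·e^(−0.0163·4/12)
I = 2.4234 + 2.4168 = 4.8402
F = (S − I)·e^(rT) = (131.43 − 4.8402) · e^(0.0163·5/12)
= 126.5898 · e^0.006792 = 126.5898 × 1.006815 = HK$127.45

HK$127.45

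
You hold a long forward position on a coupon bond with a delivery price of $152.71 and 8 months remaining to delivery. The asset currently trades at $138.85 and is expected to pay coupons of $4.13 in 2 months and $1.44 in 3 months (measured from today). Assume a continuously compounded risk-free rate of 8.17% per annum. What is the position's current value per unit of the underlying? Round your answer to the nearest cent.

-$11.25

PV(remaining coupons) I = 4.13·e^(−0.0817·2/12) + 1.44·e^(−0.0817·3/12) = 5.4850
Current forward F = (S − I)·e^(rT) = (138.85 − 5.4850)·e^(0.0817·8/12) = 133.3650 × 1.055977 = 140.8304
Value (long) = (F − K)·e^(−rT) = (140.8304 − 152.71) × 0.946990 = -11.2499
Value = -$11.25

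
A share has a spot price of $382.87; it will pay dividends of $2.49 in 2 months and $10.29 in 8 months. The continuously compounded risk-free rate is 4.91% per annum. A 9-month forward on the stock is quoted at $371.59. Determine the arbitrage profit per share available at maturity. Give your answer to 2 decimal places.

PV(dividends) I = 2.49·e^(−0.0491·2/12) + 10.29·e^(−0.0491·8/12) = 12.4283
Fair forward F* = (S − I)·e^(rT) = (382.87 − 12.4283)·e^0.036825 = 370.4417 × 1.037511 = 384.3373
Market $371.59 < fair 384.3373: forward underpriced → reverse cash-and-carry (short the stock, invest proceeds at r, pay the dividends, go long the forward).
Profit at T = |F_mkt − F*| = |371.59 − 384.3373| = $12.75 per share

$12.75 per share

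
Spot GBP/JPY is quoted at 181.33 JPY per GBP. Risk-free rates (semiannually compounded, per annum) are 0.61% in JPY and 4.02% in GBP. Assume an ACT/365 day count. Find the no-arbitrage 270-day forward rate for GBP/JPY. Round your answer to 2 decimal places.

By covered interest parity, F = S · (1+r_JPY/2)^(2T) / (1+r_GBP/2)^(2T)
= 181.33 × 1.004516 / 1.029880 = 181.33 × 0.975372
F = 176.86 JPY per GBP

176.86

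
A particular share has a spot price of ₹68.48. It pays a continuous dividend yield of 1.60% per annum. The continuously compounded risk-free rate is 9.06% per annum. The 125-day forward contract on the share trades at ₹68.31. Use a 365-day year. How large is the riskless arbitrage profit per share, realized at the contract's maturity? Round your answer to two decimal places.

₹1.94 per share

Fair forward: F* = S·e^(carry·T), with carry = (r − q) = 0.0906 − 0.0160 = 0.0746
F* = 68.48 · e^(0.0746 × 125/365) = 68.48 · e^0.025548 = 68.48 × 1.025877 = ₹70.2521
Market ₹68.31 < fair ₹70.2521: forward underpriced → reverse cash-and-carry (short spot, go long the forward).
At maturity, profit = |F_mkt − F*| = |68.31 − 70.2521| = ₹1.94 per share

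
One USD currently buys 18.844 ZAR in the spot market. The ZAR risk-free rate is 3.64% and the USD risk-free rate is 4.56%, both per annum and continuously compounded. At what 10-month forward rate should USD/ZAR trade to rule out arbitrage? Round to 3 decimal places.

18.700

F = S·e^((r_ZAR − r_USD)T) = 18.844 · e^((0.0364 − 0.0456) × 10/12)
= 18.844 · e^-0.007667 = 18.844 × 0.992362
F = 18.700 ZAR per USD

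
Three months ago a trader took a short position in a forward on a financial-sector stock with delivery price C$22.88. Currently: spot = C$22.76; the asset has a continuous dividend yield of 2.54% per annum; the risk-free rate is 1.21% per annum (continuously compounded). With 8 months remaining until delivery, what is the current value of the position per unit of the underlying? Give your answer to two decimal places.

Current fair forward for the remaining 8 months: F = S·e^((r − q)·T), (r − q) = 0.0121 − 0.0254 = -0.0133
F = 22.76 · e^(-0.0133 × 8/12) = 22.76 × 0.991173 = 22.5591
Value of long forward = (F − K)·e^(−rT) = (22.5591 − 22.88) · e^(−0.0121·8/12)
= -0.3209 × 0.991966 = -0.32
Short position value = −(long value) = C$0.32

C$0.32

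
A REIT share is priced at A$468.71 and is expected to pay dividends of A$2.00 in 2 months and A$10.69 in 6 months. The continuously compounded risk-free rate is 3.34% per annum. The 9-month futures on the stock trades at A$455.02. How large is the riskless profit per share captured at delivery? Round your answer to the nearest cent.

A$12.76 per share

PV(dividends) I = 2.00·e^(−0.0334·2/12) + 10.69·e^(−0.0334·6/12) = 12.5019
Fair futures F* = (S − I)·e^(rT) = (468.71 − 12.5019)·e^0.025050 = 456.2081 × 1.025366 = 467.7803
Market A$455.02 < fair 467.7803: forward underpriced → reverse cash-and-carry (short the stock, invest proceeds at r, pay the dividends, go long the forward).
Profit at T = |F_mkt − F*| = |455.02 − 467.7803| = A$12.76 per share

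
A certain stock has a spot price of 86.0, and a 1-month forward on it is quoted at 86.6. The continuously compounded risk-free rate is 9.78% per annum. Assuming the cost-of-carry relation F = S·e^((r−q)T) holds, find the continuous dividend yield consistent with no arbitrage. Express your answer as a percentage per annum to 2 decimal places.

From F = S·e^((r−q)T): (r − q) = ln(F/S)/T
ln(86.6/86.0) = ln(1.006977) = 0.006953
(r − q) = 0.006953 / (1/12) = 0.083436
q = r − ln(F/S)/T = 0.0978 − 0.083436 = 0.014364
q = 1.44%

1.44%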